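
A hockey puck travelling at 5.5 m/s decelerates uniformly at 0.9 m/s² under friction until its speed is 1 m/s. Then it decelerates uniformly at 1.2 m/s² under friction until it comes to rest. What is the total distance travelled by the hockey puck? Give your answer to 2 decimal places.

16.67 m

Phase 1 (decelerating): v₀ = 5.50 m/s, a = -0.9 m/s².
v = v₀ + at → t = (1 − 5.50) / -0.9 = 5.00 s
v² = v₀² + 2aΔx → Δx = (1² − 5.50²)/(2·-0.9) = 16.2 m

Phase 2 (decelerating): v₀ = 1.00 m/s, a = -1.2 m/s².
v = v₀ + at → t = (0 − 1.00) / -1.2 = 0.833 s
v² = v₀² + 2aΔx → Δx = (0² − 1.00²)/(2·-1.2) = 0.417 m
Total distance = 16.2 + 0.417 = 16.7 m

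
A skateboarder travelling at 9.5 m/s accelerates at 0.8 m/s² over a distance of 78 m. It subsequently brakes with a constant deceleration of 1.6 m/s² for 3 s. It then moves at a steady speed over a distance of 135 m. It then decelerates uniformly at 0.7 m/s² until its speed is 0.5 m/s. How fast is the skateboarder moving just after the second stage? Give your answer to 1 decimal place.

9.9 m/s

Phase 1 (accelerating): v₀ = 9.50 m/s, a = 0.8 m/s².
v² = v₀² + 2aΔx = 9.50² + 2·0.8·78 = 215 → v = 14.7 m/s
t = (v − v₀)/a = (14.7 − 9.50)/0.8 = 6.46 s

Phase 2 (decelerating): v₀ = 14.7 m/s, a = -1.6 m/s².
v = v₀ + at = 14.7 + (-1.6)(3) = 9.86 m/s
Δx = v₀t + ½at² = 14.7·3 + 0.5·-1.6·3² = 36.8 m
Speed at end of phase 2 = 9.86 m/s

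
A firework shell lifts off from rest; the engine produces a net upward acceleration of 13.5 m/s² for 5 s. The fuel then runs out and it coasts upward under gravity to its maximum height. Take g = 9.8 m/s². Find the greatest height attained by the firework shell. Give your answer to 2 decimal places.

401.21 m

Phase 1 (powered ascent): v₀ = 0 m/s, a = 13.5 m/s².
v = v₀ + at = 0 + (13.5)(5) = 67.5 m/s
Δx = v₀t + ½at² = 0·5 + 0.5·13.5·5² = 169 m

Phase 2 (coasting upward): v₀ = 67.5 m/s, a = -9.8 m/s².
v = v₀ + at → t = (0 − 67.5) / -9.8 = 6.89 s
v² = v₀² + 2aΔx → Δx = (0² − 67.5²)/(2·-9.8) = 232 m
Maximum height = 169 + 232 = 401 m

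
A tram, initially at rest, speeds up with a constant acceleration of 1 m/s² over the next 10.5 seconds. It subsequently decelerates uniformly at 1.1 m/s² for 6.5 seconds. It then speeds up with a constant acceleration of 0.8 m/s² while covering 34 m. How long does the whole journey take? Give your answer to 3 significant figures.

Phase 1 (accelerating): v₀ = 0 m/s, a = 1 m/s².
v = v₀ + at = 0 + (1)(10.5) = 10.5 m/s
Δx = v₀t + ½at² = 0·10.5 + 0.5·1·10.5² = 55.1 m

Phase 2 (decelerating): v₀ = 10.5 m/s, a = -1.1 m/s².
v = v₀ + at = 10.5 + (-1.1)(6.5) = 3.35 m/s
Δx = v₀t + ½at² = 10.5·6.5 + 0.5·-1.1·6.5² = 45.0 m

Phase 3 (accelerating): v₀ = 3.35 m/s, a = 0.8 m/s².
v² = v₀² + 2aΔx = 3.35² + 2·0.8·34 = 65.6 → v = 8.10 m/s
t = (v − v₀)/a = (8.10 − 3.35)/0.8 = 5.94 s
Total time = 10.5 + 6.50 + 5.94 = 22.9 s

22.9 s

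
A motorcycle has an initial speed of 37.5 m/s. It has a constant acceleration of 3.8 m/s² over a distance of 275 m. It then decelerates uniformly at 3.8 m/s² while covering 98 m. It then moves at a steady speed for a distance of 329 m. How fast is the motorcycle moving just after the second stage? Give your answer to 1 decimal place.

52.5 m/s

Phase 1 (accelerating): v₀ = 37.5 m/s, a = 3.8 m/s².
v² = v₀² + 2aΔx = 37.5² + 2·3.8·275 = 3500 → v = 59.1 m/s
t = (v − v₀)/a = (59.1 − 37.5)/3.8 = 5.69 s

Phase 2 (decelerating): v₀ = 59.1 m/s, a = -3.8 m/s².
v² = v₀² + 2aΔx = 59.1² + 2·-3.8·98 = 2750 → v = 52.5 m/s
t = (v − v₀)/a = (52.5 − 59.1)/-3.8 = 1.76 s
Speed at end of phase 2 = 52.5 m/s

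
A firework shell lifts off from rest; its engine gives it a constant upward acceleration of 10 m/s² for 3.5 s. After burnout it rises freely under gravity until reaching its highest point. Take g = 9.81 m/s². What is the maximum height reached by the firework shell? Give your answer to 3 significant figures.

Phase 1 (powered ascent): v₀ = 0 m/s, a = 10 m/s².
v = v₀ + at = 0 + (10)(3.5) = 35.0 m/s
Δx = v₀t + ½at² = 0·3.5 + 0.5·10·3.5² = 61.2 m

Phase 2 (coasting upward): v₀ = 35.0 m/s, a = -9.81 m/s².
v = v₀ + at → t = (0 − 35.0) / -9.81 = 3.57 s
v² = v₀² + 2aΔx → Δx = (0² − 35.0²)/(2·-9.81) = 62.4 m
Maximum height = 61.2 + 62.4 = 124 m

124 m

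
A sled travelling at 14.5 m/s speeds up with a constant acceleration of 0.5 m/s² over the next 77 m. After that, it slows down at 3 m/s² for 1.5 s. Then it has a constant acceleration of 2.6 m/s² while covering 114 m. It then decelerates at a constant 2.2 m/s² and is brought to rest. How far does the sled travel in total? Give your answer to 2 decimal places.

382.99 m

Phase 1 (accelerating): v₀ = 14.5 m/s, a = 0.5 m/s².
v² = v₀² + 2aΔx = 14.5² + 2·0.5·77 = 287 → v = 16.9 m/s
t = (v − v₀)/a = (16.9 − 14.5)/0.5 = 4.90 s

Phase 2 (decelerating): v₀ = 16.9 m/s, a = -3 m/s².
v = v₀ + at = 16.9 + (-3)(1.5) = 12.4 m/s
Δx = v₀t + ½at² = 16.9·1.5 + 0.5·-3·1.5² = 22.0 m

Phase 3 (accelerating): v₀ = 12.4 m/s, a = 2.6 m/s².
v² = v₀² + 2aΔx = 12.4² + 2·2.6·114 = 748 → v = 27.3 m/s
t = (v − v₀)/a = (27.3 − 12.4)/2.6 = 5.73 s

Phase 4 (decelerating): v₀ = 27.3 m/s, a = -2.2 m/s².
v = v₀ + at → t = (0 − 27.3) / -2.2 = 12.4 s
v² = v₀² + 2aΔx → Δx = (0² − 27.3²)/(2·-2.2) = 170 m
Total distance = 77.0 + 22.0 + 114 + 170 = 383 m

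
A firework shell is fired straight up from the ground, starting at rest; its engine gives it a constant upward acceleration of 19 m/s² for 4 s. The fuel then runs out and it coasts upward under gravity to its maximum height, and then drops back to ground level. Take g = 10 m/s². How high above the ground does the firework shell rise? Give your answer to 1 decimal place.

Phase 1 (powered ascent): v₀ = 0 m/s, a = 19 m/s².
v = v₀ + at = 0 + (19)(4) = 76.0 m/s
Δx = v₀t + ½at² = 0·4 + 0.5·19·4² = 152 m

Phase 2 (coasting upward): v₀ = 76.0 m/s, a = -10 m/s².
v = v₀ + at → t = (0 − 76.0) / -10 = 7.60 s
v² = v₀² + 2aΔx → Δx = (0² − 76.0²)/(2·-10) = 289 m
Maximum height = 152 + 289 = 441 m

440.8 m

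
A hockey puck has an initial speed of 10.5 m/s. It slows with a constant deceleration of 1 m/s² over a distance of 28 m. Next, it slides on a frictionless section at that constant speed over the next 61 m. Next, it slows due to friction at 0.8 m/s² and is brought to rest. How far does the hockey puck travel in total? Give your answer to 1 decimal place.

122.9 m

Phase 1 (decelerating): v₀ = 10.5 m/s, a = -1 m/s².
v² = v₀² + 2aΔx = 10.5² + 2·-1·28 = 54.2 → v = 7.37 m/s
t = (v − v₀)/a = (7.37 − 10.5)/-1 = 3.13 s

Phase 2 (constant speed): v₀ = 7.37 m/s, a = 0 m/s².
Constant speed: t = d/v = 61/7.37 = 8.28 s

Phase 3 (decelerating): v₀ = 7.37 m/s, a = -0.8 m/s².
v = v₀ + at → t = (0 − 7.37) / -0.8 = 9.21 s
v² = v₀² + 2aΔx → Δx = (0² − 7.37²)/(2·-0.8) = 33.9 m
Total distance = 28.0 + 61.0 + 33.9 = 123 m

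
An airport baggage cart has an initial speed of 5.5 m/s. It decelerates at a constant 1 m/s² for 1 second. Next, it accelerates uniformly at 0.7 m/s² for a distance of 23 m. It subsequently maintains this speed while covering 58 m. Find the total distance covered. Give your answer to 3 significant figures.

Phase 1 (decelerating): v₀ = 5.50 m/s, a = -1 m/s².
v = v₀ + at = 5.50 + (-1)(1) = 4.50 m/s
Δx = v₀t + ½at² = 5.50·1 + 0.5·-1·1² = 5.00 m

Phase 2 (accelerating): v₀ = 4.50 m/s, a = 0.7 m/s².
v² = v₀² + 2aΔx = 4.50² + 2·0.7·23 = 52.4 → v = 7.24 m/s
t = (v − v₀)/a = (7.24 − 4.50)/0.7 = 3.92 s

Phase 3 (constant speed): v₀ = 7.24 m/s, a = 0 m/s².
Constant speed: t = d/v = 58/7.24 = 8.01 s
Total distance = 5.00 + 23.0 + 58.0 = 86.0 m

86.0 m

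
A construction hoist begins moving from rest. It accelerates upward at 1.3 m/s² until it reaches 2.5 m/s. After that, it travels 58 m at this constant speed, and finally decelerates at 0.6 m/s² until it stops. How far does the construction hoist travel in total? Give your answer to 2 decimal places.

Phase 1 (accelerating): v₀ = 0 m/s, a = 1.3 m/s².
v = v₀ + at → t = (2.5 − 0) / 1.3 = 1.92 s
v² = v₀² + 2aΔx → Δx = (2.5² − 0²)/(2·1.3) = 2.40 m

Phase 2 (constant speed): v₀ = 2.50 m/s, a = 0 m/s².
Constant speed: t = d/v = 58/2.50 = 23.2 s

Phase 3 (decelerating): v₀ = 2.50 m/s, a = -0.6 m/s².
v = v₀ + at → t = (0 − 2.50) / -0.6 = 4.17 s
v² = v₀² + 2aΔx → Δx = (0² − 2.50²)/(2·-0.6) = 5.21 m
Total distance = 2.40 + 58.0 + 5.21 = 65.6 m

65.61 m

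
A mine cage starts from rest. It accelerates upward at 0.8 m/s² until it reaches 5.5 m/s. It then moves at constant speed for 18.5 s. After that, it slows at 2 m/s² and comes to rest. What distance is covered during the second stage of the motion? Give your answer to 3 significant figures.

Phase 1 (accelerating): v₀ = 0 m/s, a = 0.8 m/s².
v = v₀ + at → t = (5.5 − 0) / 0.8 = 6.88 s
v² = v₀² + 2aΔx → Δx = (5.5² − 0²)/(2·0.8) = 18.9 m

Phase 2 (constant speed): v₀ = 5.50 m/s, a = 0 m/s².
v = v₀ + at = 5.50 + (0)(18.5) = 5.50 m/s
Δx = v₀t + ½at² = 5.50·18.5 + 0.5·0·18.5² = 102 m
Distance in phase 2 = 102 m

102 m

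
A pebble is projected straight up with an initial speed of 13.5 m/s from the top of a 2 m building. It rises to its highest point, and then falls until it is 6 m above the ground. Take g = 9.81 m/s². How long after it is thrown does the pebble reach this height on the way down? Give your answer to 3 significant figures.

Phase 1 (rising): v₀ = 13.5 m/s, a = -9.81 m/s².
v = v₀ + at → t = (0 − 13.5) / -9.81 = 1.38 s
v² = v₀² + 2aΔx → Δx = (0² − 13.5²)/(2·-9.81) = 9.29 m

Phase 2 (falling): v₀ = 0 m/s, a = -9.81 m/s².
Falls 5.29 m from rest: t = √(2·5.29/9.81) = 1.04 s; v = g·t = 10.2 m/s.
Total time = 1.38 + 1.04 = 2.41 s

2.41 s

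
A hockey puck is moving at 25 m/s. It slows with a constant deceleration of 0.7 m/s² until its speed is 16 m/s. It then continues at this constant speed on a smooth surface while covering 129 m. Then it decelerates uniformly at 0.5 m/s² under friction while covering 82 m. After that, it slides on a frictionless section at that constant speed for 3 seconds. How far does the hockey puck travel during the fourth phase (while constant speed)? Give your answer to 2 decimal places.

39.57 m

Phase 1 (decelerating): v₀ = 25.0 m/s, a = -0.7 m/s².
v = v₀ + at → t = (16 − 25.0) / -0.7 = 12.9 s
v² = v₀² + 2aΔx → Δx = (16² − 25.0²)/(2·-0.7) = 264 m

Phase 2 (constant speed): v₀ = 16.0 m/s, a = 0 m/s².
Constant speed: t = d/v = 129/16.0 = 8.06 s

Phase 3 (decelerating): v₀ = 16.0 m/s, a = -0.5 m/s².
v² = v₀² + 2aΔx = 16.0² + 2·-0.5·82 = 174 → v = 13.2 m/s
t = (v − v₀)/a = (13.2 − 16.0)/-0.5 = 5.62 s

Phase 4 (constant speed): v₀ = 13.2 m/s, a = 0 m/s².
v = v₀ + at = 13.2 + (0)(3) = 13.2 m/s
Δx = v₀t + ½at² = 13.2·3 + 0.5·0·3² = 39.6 m
Distance in phase 4 = 39.6 m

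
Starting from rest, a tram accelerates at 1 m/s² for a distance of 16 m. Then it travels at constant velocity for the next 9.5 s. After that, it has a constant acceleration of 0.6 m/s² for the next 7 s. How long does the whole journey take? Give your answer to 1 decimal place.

22.2 s

Phase 1 (accelerating): v₀ = 0 m/s, a = 1 m/s².
v² = v₀² + 2aΔx = 0² + 2·1·16 = 32.0 → v = 5.66 m/s
t = (v − v₀)/a = (5.66 − 0)/1 = 5.66 s

Phase 2 (constant speed): v₀ = 5.66 m/s, a = 0 m/s².
v = v₀ + at = 5.66 + (0)(9.5) = 5.66 m/s
Δx = v₀t + ½at² = 5.66·9.5 + 0.5·0·9.5² = 53.7 m

Phase 3 (accelerating): v₀ = 5.66 m/s, a = 0.6 m/s².
v = v₀ + at = 5.66 + (0.6)(7) = 9.86 m/s
Δx = v₀t + ½at² = 5.66·7 + 0.5·0.6·7² = 54.3 m
Total time = 5.66 + 9.50 + 7.00 = 22.2 s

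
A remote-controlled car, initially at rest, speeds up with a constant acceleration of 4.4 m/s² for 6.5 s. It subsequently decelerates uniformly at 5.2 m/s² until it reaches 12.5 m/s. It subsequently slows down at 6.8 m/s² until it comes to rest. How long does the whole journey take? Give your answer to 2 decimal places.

Phase 1 (accelerating): v₀ = 0 m/s, a = 4.4 m/s².
v = v₀ + at = 0 + (4.4)(6.5) = 28.6 m/s
Δx = v₀t + ½at² = 0·6.5 + 0.5·4.4·6.5² = 93.0 m

Phase 2 (decelerating): v₀ = 28.6 m/s, a = -5.2 m/s².
v = v₀ + at → t = (12.5 − 28.6) / -5.2 = 3.10 s
v² = v₀² + 2aΔx → Δx = (12.5² − 28.6²)/(2·-5.2) = 63.6 m

Phase 3 (decelerating): v₀ = 12.5 m/s, a = -6.8 m/s².
v = v₀ + at → t = (0 − 12.5) / -6.8 = 1.84 s
v² = v₀² + 2aΔx → Δx = (0² − 12.5²)/(2·-6.8) = 11.5 m
Total time = 6.50 + 3.10 + 1.84 = 11.4 s

11.43 s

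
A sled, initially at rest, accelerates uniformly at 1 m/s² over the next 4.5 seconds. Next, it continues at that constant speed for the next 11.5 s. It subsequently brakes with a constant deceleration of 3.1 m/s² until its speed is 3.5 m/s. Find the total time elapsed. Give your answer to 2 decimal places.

16.32 s

Phase 1 (accelerating): v₀ = 0 m/s, a = 1 m/s².
v = v₀ + at = 0 + (1)(4.5) = 4.50 m/s
Δx = v₀t + ½at² = 0·4.5 + 0.5·1·4.5² = 10.1 m

Phase 2 (constant speed): v₀ = 4.50 m/s, a = 0 m/s².
v = v₀ + at = 4.50 + (0)(11.5) = 4.50 m/s
Δx = v₀t + ½at² = 4.50·11.5 + 0.5·0·11.5² = 51.8 m

Phase 3 (decelerating): v₀ = 4.50 m/s, a = -3.1 m/s².
v = v₀ + at → t = (3.5 − 4.50) / -3.1 = 0.323 s
v² = v₀² + 2aΔx → Δx = (3.5² − 4.50²)/(2·-3.1) = 1.29 m
Total time = 4.50 + 11.5 + 0.323 = 16.3 s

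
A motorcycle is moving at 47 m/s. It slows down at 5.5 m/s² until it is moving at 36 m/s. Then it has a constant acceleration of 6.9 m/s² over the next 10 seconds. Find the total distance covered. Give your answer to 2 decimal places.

788.00 m

Phase 1 (decelerating): v₀ = 47.0 m/s, a = -5.5 m/s².
v = v₀ + at → t = (36 − 47.0) / -5.5 = 2.00 s
v² = v₀² + 2aΔx → Δx = (36² − 47.0²)/(2·-5.5) = 83.0 m

Phase 2 (accelerating): v₀ = 36.0 m/s, a = 6.9 m/s².
v = v₀ + at = 36.0 + (6.9)(10) = 105 m/s
Δx = v₀t + ½at² = 36.0·10 + 0.5·6.9·10² = 705 m
Total distance = 83.0 + 705 = 788 m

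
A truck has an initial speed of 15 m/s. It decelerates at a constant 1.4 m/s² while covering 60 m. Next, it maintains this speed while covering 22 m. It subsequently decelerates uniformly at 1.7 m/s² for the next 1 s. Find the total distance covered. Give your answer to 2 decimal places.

88.70 m

Phase 1 (decelerating): v₀ = 15.0 m/s, a = -1.4 m/s².
v² = v₀² + 2aΔx = 15.0² + 2·-1.4·60 = 57.0 → v = 7.55 m/s
t = (v − v₀)/a = (7.55 − 15.0)/-1.4 = 5.32 s

Phase 2 (constant speed): v₀ = 7.55 m/s, a = 0 m/s².
Constant speed: t = d/v = 22/7.55 = 2.91 s

Phase 3 (decelerating): v₀ = 7.55 m/s, a = -1.7 m/s².
v = v₀ + at = 7.55 + (-1.7)(1) = 5.85 m/s
Δx = v₀t + ½at² = 7.55·1 + 0.5·-1.7·1² = 6.70 m
Total distance = 60.0 + 22.0 + 6.70 = 88.7 m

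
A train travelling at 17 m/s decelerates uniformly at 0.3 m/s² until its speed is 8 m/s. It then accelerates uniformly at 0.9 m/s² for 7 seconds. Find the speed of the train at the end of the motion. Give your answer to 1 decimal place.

14.3 m/s

Phase 1 (decelerating): v₀ = 17.0 m/s, a = -0.3 m/s².
v = v₀ + at → t = (8 − 17.0) / -0.3 = 30.0 s
v² = v₀² + 2aΔx → Δx = (8² − 17.0²)/(2·-0.3) = 375 m

Phase 2 (accelerating): v₀ = 8.00 m/s, a = 0.9 m/s².
v = v₀ + at = 8.00 + (0.9)(7) = 14.3 m/s
Δx = v₀t + ½at² = 8.00·7 + 0.5·0.9·7² = 78.0 m
Final speed = 14.3 m/s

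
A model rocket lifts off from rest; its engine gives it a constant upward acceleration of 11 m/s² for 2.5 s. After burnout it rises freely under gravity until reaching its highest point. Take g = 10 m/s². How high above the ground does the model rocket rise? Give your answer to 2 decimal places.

Phase 1 (powered ascent): v₀ = 0 m/s, a = 11 m/s².
v = v₀ + at = 0 + (11)(2.5) = 27.5 m/s
Δx = v₀t + ½at² = 0·2.5 + 0.5·11·2.5² = 34.4 m

Phase 2 (coasting upward): v₀ = 27.5 m/s, a = -10 m/s².
v = v₀ + at → t = (0 − 27.5) / -10 = 2.75 s
v² = v₀² + 2aΔx → Δx = (0² − 27.5²)/(2·-10) = 37.8 m
Maximum height = 34.4 + 37.8 = 72.2 m

72.19 m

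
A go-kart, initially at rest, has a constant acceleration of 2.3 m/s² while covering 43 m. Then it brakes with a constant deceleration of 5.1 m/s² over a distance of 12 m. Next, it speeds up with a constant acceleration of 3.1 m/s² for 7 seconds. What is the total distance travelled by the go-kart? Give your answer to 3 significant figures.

192 m

Phase 1 (accelerating): v₀ = 0 m/s, a = 2.3 m/s².
v² = v₀² + 2aΔx = 0² + 2·2.3·43 = 198 → v = 14.1 m/s
t = (v − v₀)/a = (14.1 − 0)/2.3 = 6.11 s

Phase 2 (decelerating): v₀ = 14.1 m/s, a = -5.1 m/s².
v² = v₀² + 2aΔx = 14.1² + 2·-5.1·12 = 75.4 → v = 8.68 m/s
t = (v − v₀)/a = (8.68 − 14.1)/-5.1 = 1.06 s

Phase 3 (accelerating): v₀ = 8.68 m/s, a = 3.1 m/s².
v = v₀ + at = 8.68 + (3.1)(7) = 30.4 m/s
Δx = v₀t + ½at² = 8.68·7 + 0.5·3.1·7² = 137 m
Total distance = 43.0 + 12.0 + 137 = 192 m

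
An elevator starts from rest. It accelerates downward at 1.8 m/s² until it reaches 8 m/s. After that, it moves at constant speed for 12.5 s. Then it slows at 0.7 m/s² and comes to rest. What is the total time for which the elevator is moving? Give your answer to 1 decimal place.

Phase 1 (accelerating): v₀ = 0 m/s, a = 1.8 m/s².
v = v₀ + at → t = (8 − 0) / 1.8 = 4.44 s
v² = v₀² + 2aΔx → Δx = (8² − 0²)/(2·1.8) = 17.8 m

Phase 2 (constant speed): v₀ = 8.00 m/s, a = 0 m/s².
v = v₀ + at = 8.00 + (0)(12.5) = 8.00 m/s
Δx = v₀t + ½at² = 8.00·12.5 + 0.5·0·12.5² = 100 m

Phase 3 (decelerating): v₀ = 8.00 m/s, a = -0.7 m/s².
v = v₀ + at → t = (0 − 8.00) / -0.7 = 11.4 s
v² = v₀² + 2aΔx → Δx = (0² − 8.00²)/(2·-0.7) = 45.7 m
Total time = 4.44 + 12.5 + 11.4 = 28.4 s

28.4 s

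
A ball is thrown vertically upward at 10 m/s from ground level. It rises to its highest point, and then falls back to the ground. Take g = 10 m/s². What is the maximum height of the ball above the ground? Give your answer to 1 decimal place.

5.0 m

Phase 1 (rising): v₀ = 10.0 m/s, a = -10 m/s².
v = v₀ + at → t = (0 − 10.0) / -10 = 1.00 s
v² = v₀² + 2aΔx → Δx = (0² − 10.0²)/(2·-10) = 5.00 m
Maximum height = 5.00 m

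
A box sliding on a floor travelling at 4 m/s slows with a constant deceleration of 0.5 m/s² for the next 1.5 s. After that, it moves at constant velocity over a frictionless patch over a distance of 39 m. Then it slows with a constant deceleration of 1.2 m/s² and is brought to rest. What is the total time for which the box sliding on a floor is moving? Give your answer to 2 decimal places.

Phase 1 (decelerating): v₀ = 4.00 m/s, a = -0.5 m/s².
v = v₀ + at = 4.00 + (-0.5)(1.5) = 3.25 m/s
Δx = v₀t + ½at² = 4.00·1.5 + 0.5·-0.5·1.5² = 5.44 m

Phase 2 (constant speed): v₀ = 3.25 m/s, a = 0 m/s².
Constant speed: t = d/v = 39/3.25 = 12.0 s

Phase 3 (decelerating): v₀ = 3.25 m/s, a = -1.2 m/s².
v = v₀ + at → t = (0 − 3.25) / -1.2 = 2.71 s
v² = v₀² + 2aΔx → Δx = (0² − 3.25²)/(2·-1.2) = 4.40 m
Total time = 1.50 + 12.0 + 2.71 = 16.2 s

16.21 s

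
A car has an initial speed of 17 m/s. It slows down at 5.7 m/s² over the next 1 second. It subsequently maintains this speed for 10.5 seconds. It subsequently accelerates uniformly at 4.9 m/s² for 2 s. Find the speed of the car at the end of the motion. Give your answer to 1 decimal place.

Phase 1 (decelerating): v₀ = 17.0 m/s, a = -5.7 m/s².
v = v₀ + at = 17.0 + (-5.7)(1) = 11.3 m/s
Δx = v₀t + ½at² = 17.0·1 + 0.5·-5.7·1² = 14.2 m

Phase 2 (constant speed): v₀ = 11.3 m/s, a = 0 m/s².
v = v₀ + at = 11.3 + (0)(10.5) = 11.3 m/s
Δx = v₀t + ½at² = 11.3·10.5 + 0.5·0·10.5² = 119 m

Phase 3 (accelerating): v₀ = 11.3 m/s, a = 4.9 m/s².
v = v₀ + at = 11.3 + (4.9)(2) = 21.1 m/s
Δx = v₀t + ½at² = 11.3·2 + 0.5·4.9·2² = 32.4 m
Final speed = 21.1 m/s

21.1 m/s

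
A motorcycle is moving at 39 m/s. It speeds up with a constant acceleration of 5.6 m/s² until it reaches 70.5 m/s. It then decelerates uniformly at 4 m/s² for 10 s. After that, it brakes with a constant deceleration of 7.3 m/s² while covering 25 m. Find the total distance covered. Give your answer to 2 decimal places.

837.97 m

Phase 1 (accelerating): v₀ = 39.0 m/s, a = 5.6 m/s².
v = v₀ + at → t = (70.5 − 39.0) / 5.6 = 5.62 s
v² = v₀² + 2aΔx → Δx = (70.5² − 39.0²)/(2·5.6) = 308 m

Phase 2 (decelerating): v₀ = 70.5 m/s, a = -4 m/s².
v = v₀ + at = 70.5 + (-4)(10) = 30.5 m/s
Δx = v₀t + ½at² = 70.5·10 + 0.5·-4·10² = 505 m

Phase 3 (decelerating): v₀ = 30.5 m/s, a = -7.3 m/s².
v² = v₀² + 2aΔx = 30.5² + 2·-7.3·25 = 565 → v = 23.8 m/s
t = (v − v₀)/a = (23.8 − 30.5)/-7.3 = 0.921 s
Total distance = 308 + 505 + 25.0 = 838 m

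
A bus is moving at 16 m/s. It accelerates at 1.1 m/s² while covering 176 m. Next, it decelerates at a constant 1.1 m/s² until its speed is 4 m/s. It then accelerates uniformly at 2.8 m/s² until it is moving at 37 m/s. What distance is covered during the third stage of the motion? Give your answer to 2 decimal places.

Phase 1 (accelerating): v₀ = 16.0 m/s, a = 1.1 m/s².
v² = v₀² + 2aΔx = 16.0² + 2·1.1·176 = 643 → v = 25.4 m/s
t = (v − v₀)/a = (25.4 − 16.0)/1.1 = 8.51 s

Phase 2 (decelerating): v₀ = 25.4 m/s, a = -1.1 m/s².
v = v₀ + at → t = (4 − 25.4) / -1.1 = 19.4 s
v² = v₀² + 2aΔx → Δx = (4² − 25.4²)/(2·-1.1) = 285 m

Phase 3 (accelerating): v₀ = 4.00 m/s, a = 2.8 m/s².
v = v₀ + at → t = (37 − 4.00) / 2.8 = 11.8 s
v² = v₀² + 2aΔx → Δx = (37² − 4.00²)/(2·2.8) = 242 m
Distance in phase 3 = 242 m

241.61 m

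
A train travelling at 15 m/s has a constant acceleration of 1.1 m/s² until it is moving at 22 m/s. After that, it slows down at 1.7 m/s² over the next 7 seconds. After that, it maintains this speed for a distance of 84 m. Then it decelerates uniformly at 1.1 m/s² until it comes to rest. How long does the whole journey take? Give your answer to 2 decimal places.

30.86 s

Phase 1 (accelerating): v₀ = 15.0 m/s, a = 1.1 m/s².
v = v₀ + at → t = (22 − 15.0) / 1.1 = 6.36 s
v² = v₀² + 2aΔx → Δx = (22² − 15.0²)/(2·1.1) = 118 m

Phase 2 (decelerating): v₀ = 22.0 m/s, a = -1.7 m/s².
v = v₀ + at = 22.0 + (-1.7)(7) = 10.1 m/s
Δx = v₀t + ½at² = 22.0·7 + 0.5·-1.7·7² = 112 m

Phase 3 (constant speed): v₀ = 10.1 m/s, a = 0 m/s².
Constant speed: t = d/v = 84/10.1 = 8.32 s

Phase 4 (decelerating): v₀ = 10.1 m/s, a = -1.1 m/s².
v = v₀ + at → t = (0 − 10.1) / -1.1 = 9.18 s
v² = v₀² + 2aΔx → Δx = (0² − 10.1²)/(2·-1.1) = 46.4 m
Total time = 6.36 + 7.00 + 8.32 + 9.18 = 30.9 s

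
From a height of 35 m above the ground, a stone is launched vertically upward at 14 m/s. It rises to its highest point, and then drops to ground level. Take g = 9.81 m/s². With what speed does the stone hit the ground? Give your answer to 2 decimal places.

Phase 1 (rising): v₀ = 14.0 m/s, a = -9.81 m/s².
v = v₀ + at → t = (0 − 14.0) / -9.81 = 1.43 s
v² = v₀² + 2aΔx → Δx = (0² − 14.0²)/(2·-9.81) = 9.99 m

Phase 2 (falling): v₀ = 0 m/s, a = -9.81 m/s².
Falls 45.0 m from rest: t = √(2·45.0/9.81) = 3.03 s; v = g·t = 29.7 m/s.
Final speed = 29.7 m/s

29.71 m/s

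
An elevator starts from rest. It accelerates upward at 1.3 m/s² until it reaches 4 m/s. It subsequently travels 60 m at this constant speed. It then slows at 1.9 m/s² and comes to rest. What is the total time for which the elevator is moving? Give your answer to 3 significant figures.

Phase 1 (accelerating): v₀ = 0 m/s, a = 1.3 m/s².
v = v₀ + at → t = (4 − 0) / 1.3 = 3.08 s
v² = v₀² + 2aΔx → Δx = (4² − 0²)/(2·1.3) = 6.15 m

Phase 2 (constant speed): v₀ = 4.00 m/s, a = 0 m/s².
Constant speed: t = d/v = 60/4.00 = 15.0 s

Phase 3 (decelerating): v₀ = 4.00 m/s, a = -1.9 m/s².
v = v₀ + at → t = (0 − 4.00) / -1.9 = 2.11 s
v² = v₀² + 2aΔx → Δx = (0² − 4.00²)/(2·-1.9) = 4.21 m
Total time = 3.08 + 15.0 + 2.11 = 20.2 s

20.2 s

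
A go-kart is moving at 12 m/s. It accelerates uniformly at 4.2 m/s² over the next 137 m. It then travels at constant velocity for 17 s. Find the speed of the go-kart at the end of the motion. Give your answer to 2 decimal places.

35.98 m/s

Phase 1 (accelerating): v₀ = 12.0 m/s, a = 4.2 m/s².
v² = v₀² + 2aΔx = 12.0² + 2·4.2·137 = 1290 → v = 36.0 m/s
t = (v − v₀)/a = (36.0 − 12.0)/4.2 = 5.71 s

Phase 2 (constant speed): v₀ = 36.0 m/s, a = 0 m/s².
v = v₀ + at = 36.0 + (0)(17) = 36.0 m/s
Δx = v₀t + ½at² = 36.0·17 + 0.5·0·17² = 612 m
Final speed = 36.0 m/s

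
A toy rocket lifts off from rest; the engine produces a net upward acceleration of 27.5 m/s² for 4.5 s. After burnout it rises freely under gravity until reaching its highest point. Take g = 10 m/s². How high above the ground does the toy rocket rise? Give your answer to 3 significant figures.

1040 m

Phase 1 (powered ascent): v₀ = 0 m/s, a = 27.5 m/s².
v = v₀ + at = 0 + (27.5)(4.5) = 124 m/s
Δx = v₀t + ½at² = 0·4.5 + 0.5·27.5·4.5² = 278 m

Phase 2 (coasting upward): v₀ = 124 m/s, a = -10 m/s².
v = v₀ + at → t = (0 − 124) / -10 = 12.4 s
v² = v₀² + 2aΔx → Δx = (0² − 124²)/(2·-10) = 766 m
Maximum height = 278 + 766 = 1040 m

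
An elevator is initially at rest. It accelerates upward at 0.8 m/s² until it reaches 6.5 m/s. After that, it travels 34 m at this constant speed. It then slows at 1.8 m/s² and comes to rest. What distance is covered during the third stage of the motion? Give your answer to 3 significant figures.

11.7 m

Phase 1 (accelerating): v₀ = 0 m/s, a = 0.8 m/s².
v = v₀ + at → t = (6.5 − 0) / 0.8 = 8.12 s
v² = v₀² + 2aΔx → Δx = (6.5² − 0²)/(2·0.8) = 26.4 m

Phase 2 (constant speed): v₀ = 6.50 m/s, a = 0 m/s².
Constant speed: t = d/v = 34/6.50 = 5.23 s

Phase 3 (decelerating): v₀ = 6.50 m/s, a = -1.8 m/s².
v = v₀ + at → t = (0 − 6.50) / -1.8 = 3.61 s
v² = v₀² + 2aΔx → Δx = (0² − 6.50²)/(2·-1.8) = 11.7 m
Distance in phase 3 = 11.7 m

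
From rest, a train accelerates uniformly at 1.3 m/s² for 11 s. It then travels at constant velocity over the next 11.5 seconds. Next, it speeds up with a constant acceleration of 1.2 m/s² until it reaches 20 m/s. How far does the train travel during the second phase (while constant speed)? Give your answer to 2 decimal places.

Phase 1 (accelerating): v₀ = 0 m/s, a = 1.3 m/s².
v = v₀ + at = 0 + (1.3)(11) = 14.3 m/s
Δx = v₀t + ½at² = 0·11 + 0.5·1.3·11² = 78.7 m

Phase 2 (constant speed): v₀ = 14.3 m/s, a = 0 m/s².
v = v₀ + at = 14.3 + (0)(11.5) = 14.3 m/s
Δx = v₀t + ½at² = 14.3·11.5 + 0.5·0·11.5² = 164 m
Distance in phase 2 = 164 m

164.45 m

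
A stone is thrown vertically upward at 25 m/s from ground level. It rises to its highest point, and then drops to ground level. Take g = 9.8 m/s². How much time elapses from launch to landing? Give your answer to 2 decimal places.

Phase 1 (rising): v₀ = 25.0 m/s, a = -9.8 m/s².
v = v₀ + at → t = (0 − 25.0) / -9.8 = 2.55 s
v² = v₀² + 2aΔx → Δx = (0² − 25.0²)/(2·-9.8) = 31.9 m

Phase 2 (falling): v₀ = 0 m/s, a = -9.8 m/s².
Falls 31.9 m from rest: t = √(2·31.9/9.8) = 2.55 s; v = g·t = 25.0 m/s.
Total time = 2.55 + 2.55 = 5.10 s

5.10 s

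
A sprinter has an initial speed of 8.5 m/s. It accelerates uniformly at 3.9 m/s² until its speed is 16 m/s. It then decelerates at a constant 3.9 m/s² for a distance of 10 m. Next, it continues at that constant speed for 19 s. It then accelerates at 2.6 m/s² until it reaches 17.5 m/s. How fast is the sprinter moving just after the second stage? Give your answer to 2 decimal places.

13.34 m/s

Phase 1 (accelerating): v₀ = 8.50 m/s, a = 3.9 m/s².
v = v₀ + at → t = (16 − 8.50) / 3.9 = 1.92 s
v² = v₀² + 2aΔx → Δx = (16² − 8.50²)/(2·3.9) = 23.6 m

Phase 2 (decelerating): v₀ = 16.0 m/s, a = -3.9 m/s².
v² = v₀² + 2aΔx = 16.0² + 2·-3.9·10 = 178 → v = 13.3 m/s
t = (v − v₀)/a = (13.3 − 16.0)/-3.9 = 0.682 s
Speed at end of phase 2 = 13.3 m/s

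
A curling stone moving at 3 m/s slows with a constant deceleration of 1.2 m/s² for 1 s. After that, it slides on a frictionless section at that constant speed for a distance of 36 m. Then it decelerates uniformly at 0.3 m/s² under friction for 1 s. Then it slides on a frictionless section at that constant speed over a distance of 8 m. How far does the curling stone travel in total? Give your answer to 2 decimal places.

Phase 1 (decelerating): v₀ = 3.00 m/s, a = -1.2 m/s².
v = v₀ + at = 3.00 + (-1.2)(1) = 1.80 m/s
Δx = v₀t + ½at² = 3.00·1 + 0.5·-1.2·1² = 2.40 m

Phase 2 (constant speed): v₀ = 1.80 m/s, a = 0 m/s².
Constant speed: t = d/v = 36/1.80 = 20.0 s

Phase 3 (decelerating): v₀ = 1.80 m/s, a = -0.3 m/s².
v = v₀ + at = 1.80 + (-0.3)(1) = 1.50 m/s
Δx = v₀t + ½at² = 1.80·1 + 0.5·-0.3·1² = 1.65 m

Phase 4 (constant speed): v₀ = 1.50 m/s, a = 0 m/s².
Constant speed: t = d/v = 8/1.50 = 5.33 s
Total distance = 2.40 + 36.0 + 1.65 + 8.00 = 48.0 m

48.05 m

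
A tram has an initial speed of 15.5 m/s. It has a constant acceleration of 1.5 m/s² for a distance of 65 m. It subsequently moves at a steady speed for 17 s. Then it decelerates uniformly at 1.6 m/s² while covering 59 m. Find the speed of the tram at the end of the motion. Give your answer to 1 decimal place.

Phase 1 (accelerating): v₀ = 15.5 m/s, a = 1.5 m/s².
v² = v₀² + 2aΔx = 15.5² + 2·1.5·65 = 435 → v = 20.9 m/s
t = (v − v₀)/a = (20.9 − 15.5)/1.5 = 3.58 s

Phase 2 (constant speed): v₀ = 20.9 m/s, a = 0 m/s².
v = v₀ + at = 20.9 + (0)(17) = 20.9 m/s
Δx = v₀t + ½at² = 20.9·17 + 0.5·0·17² = 355 m

Phase 3 (decelerating): v₀ = 20.9 m/s, a = -1.6 m/s².
v² = v₀² + 2aΔx = 20.9² + 2·-1.6·59 = 246 → v = 15.7 m/s
t = (v − v₀)/a = (15.7 − 20.9)/-1.6 = 3.23 s
Final speed = 15.7 m/s

15.7 m/s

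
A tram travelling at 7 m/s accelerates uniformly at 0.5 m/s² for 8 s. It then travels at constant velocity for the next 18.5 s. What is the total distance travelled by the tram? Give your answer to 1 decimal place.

Phase 1 (accelerating): v₀ = 7.00 m/s, a = 0.5 m/s².
v = v₀ + at = 7.00 + (0.5)(8) = 11.0 m/s
Δx = v₀t + ½at² = 7.00·8 + 0.5·0.5·8² = 72.0 m

Phase 2 (constant speed): v₀ = 11.0 m/s, a = 0 m/s².
v = v₀ + at = 11.0 + (0)(18.5) = 11.0 m/s
Δx = v₀t + ½at² = 11.0·18.5 + 0.5·0·18.5² = 204 m
Total distance = 72.0 + 204 = 276 m

275.5 m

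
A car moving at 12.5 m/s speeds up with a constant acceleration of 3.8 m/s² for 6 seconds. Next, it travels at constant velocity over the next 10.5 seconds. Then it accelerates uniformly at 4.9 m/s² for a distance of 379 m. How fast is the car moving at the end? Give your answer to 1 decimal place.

70.4 m/s

Phase 1 (accelerating): v₀ = 12.5 m/s, a = 3.8 m/s².
v = v₀ + at = 12.5 + (3.8)(6) = 35.3 m/s
Δx = v₀t + ½at² = 12.5·6 + 0.5·3.8·6² = 143 m

Phase 2 (constant speed): v₀ = 35.3 m/s, a = 0 m/s².
v = v₀ + at = 35.3 + (0)(10.5) = 35.3 m/s
Δx = v₀t + ½at² = 35.3·10.5 + 0.5·0·10.5² = 371 m

Phase 3 (accelerating): v₀ = 35.3 m/s, a = 4.9 m/s².
v² = v₀² + 2aΔx = 35.3² + 2·4.9·379 = 4960 → v = 70.4 m/s
t = (v − v₀)/a = (70.4 − 35.3)/4.9 = 7.17 s
Final speed = 70.4 m/s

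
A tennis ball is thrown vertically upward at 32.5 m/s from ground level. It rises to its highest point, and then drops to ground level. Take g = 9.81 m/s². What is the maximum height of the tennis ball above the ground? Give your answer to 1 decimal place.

Phase 1 (rising): v₀ = 32.5 m/s, a = -9.81 m/s².
v = v₀ + at → t = (0 − 32.5) / -9.81 = 3.31 s
v² = v₀² + 2aΔx → Δx = (0² − 32.5²)/(2·-9.81) = 53.8 m
Maximum height = 53.8 m

53.8 m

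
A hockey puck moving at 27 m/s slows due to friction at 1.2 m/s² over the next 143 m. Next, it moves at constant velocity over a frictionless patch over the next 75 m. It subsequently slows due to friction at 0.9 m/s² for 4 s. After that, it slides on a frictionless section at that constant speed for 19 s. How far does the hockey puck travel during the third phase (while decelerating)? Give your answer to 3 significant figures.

Phase 1 (decelerating): v₀ = 27.0 m/s, a = -1.2 m/s².
v² = v₀² + 2aΔx = 27.0² + 2·-1.2·143 = 386 → v = 19.6 m/s
t = (v − v₀)/a = (19.6 − 27.0)/-1.2 = 6.13 s

Phase 2 (constant speed): v₀ = 19.6 m/s, a = 0 m/s².
Constant speed: t = d/v = 75/19.6 = 3.82 s

Phase 3 (decelerating): v₀ = 19.6 m/s, a = -0.9 m/s².
v = v₀ + at = 19.6 + (-0.9)(4) = 16.0 m/s
Δx = v₀t + ½at² = 19.6·4 + 0.5·-0.9·4² = 71.4 m
Distance in phase 3 = 71.4 m

71.4 m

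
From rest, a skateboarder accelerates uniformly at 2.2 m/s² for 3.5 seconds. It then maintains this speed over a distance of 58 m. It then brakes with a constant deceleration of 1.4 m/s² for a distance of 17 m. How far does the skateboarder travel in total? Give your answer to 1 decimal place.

Phase 1 (accelerating): v₀ = 0 m/s, a = 2.2 m/s².
v = v₀ + at = 0 + (2.2)(3.5) = 7.70 m/s
Δx = v₀t + ½at² = 0·3.5 + 0.5·2.2·3.5² = 13.5 m

Phase 2 (constant speed): v₀ = 7.70 m/s, a = 0 m/s².
Constant speed: t = d/v = 58/7.70 = 7.53 s

Phase 3 (decelerating): v₀ = 7.70 m/s, a = -1.4 m/s².
v² = v₀² + 2aΔx = 7.70² + 2·-1.4·17 = 11.7 → v = 3.42 m/s
t = (v − v₀)/a = (3.42 − 7.70)/-1.4 = 3.06 s
Total distance = 13.5 + 58.0 + 17.0 = 88.5 m

88.5 m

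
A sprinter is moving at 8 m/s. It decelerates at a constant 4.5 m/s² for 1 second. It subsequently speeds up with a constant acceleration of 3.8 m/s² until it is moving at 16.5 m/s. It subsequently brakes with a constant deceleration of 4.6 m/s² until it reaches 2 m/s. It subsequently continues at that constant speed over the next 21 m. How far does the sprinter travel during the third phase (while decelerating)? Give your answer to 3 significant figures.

Phase 1 (decelerating): v₀ = 8.00 m/s, a = -4.5 m/s².
v = v₀ + at = 8.00 + (-4.5)(1) = 3.50 m/s
Δx = v₀t + ½at² = 8.00·1 + 0.5·-4.5·1² = 5.75 m

Phase 2 (accelerating): v₀ = 3.50 m/s, a = 3.8 m/s².
v = v₀ + at → t = (16.5 − 3.50) / 3.8 = 3.42 s
v² = v₀² + 2aΔx → Δx = (16.5² − 3.50²)/(2·3.8) = 34.2 m

Phase 3 (decelerating): v₀ = 16.5 m/s, a = -4.6 m/s².
v = v₀ + at → t = (2 − 16.5) / -4.6 = 3.15 s
v² = v₀² + 2aΔx → Δx = (2² − 16.5²)/(2·-4.6) = 29.2 m
Distance in phase 3 = 29.2 m

29.2 m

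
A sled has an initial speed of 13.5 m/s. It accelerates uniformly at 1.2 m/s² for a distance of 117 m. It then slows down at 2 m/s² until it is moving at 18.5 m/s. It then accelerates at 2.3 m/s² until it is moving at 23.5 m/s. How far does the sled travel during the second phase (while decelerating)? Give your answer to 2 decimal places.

Phase 1 (accelerating): v₀ = 13.5 m/s, a = 1.2 m/s².
v² = v₀² + 2aΔx = 13.5² + 2·1.2·117 = 463 → v = 21.5 m/s
t = (v − v₀)/a = (21.5 − 13.5)/1.2 = 6.68 s

Phase 2 (decelerating): v₀ = 21.5 m/s, a = -2 m/s².
v = v₀ + at → t = (18.5 − 21.5) / -2 = 1.51 s
v² = v₀² + 2aΔx → Δx = (18.5² − 21.5²)/(2·-2) = 30.2 m
Distance in phase 2 = 30.2 m

30.20 m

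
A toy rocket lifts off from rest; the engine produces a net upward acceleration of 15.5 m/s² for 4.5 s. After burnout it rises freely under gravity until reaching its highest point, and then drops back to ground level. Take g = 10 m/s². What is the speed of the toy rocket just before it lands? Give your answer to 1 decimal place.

89.5 m/s

Phase 1 (powered ascent): v₀ = 0 m/s, a = 15.5 m/s².
v = v₀ + at = 0 + (15.5)(4.5) = 69.8 m/s
Δx = v₀t + ½at² = 0·4.5 + 0.5·15.5·4.5² = 157 m

Phase 2 (coasting upward): v₀ = 69.8 m/s, a = -10 m/s².
v = v₀ + at → t = (0 − 69.8) / -10 = 6.97 s
v² = v₀² + 2aΔx → Δx = (0² − 69.8²)/(2·-10) = 243 m

Phase 3 (free fall): v₀ = 0 m/s, a = -10 m/s².
Falls 400 m from rest: t = √(2·400/10) = 8.95 s; v = g·t = 89.5 m/s.
Impact speed = 89.5 m/s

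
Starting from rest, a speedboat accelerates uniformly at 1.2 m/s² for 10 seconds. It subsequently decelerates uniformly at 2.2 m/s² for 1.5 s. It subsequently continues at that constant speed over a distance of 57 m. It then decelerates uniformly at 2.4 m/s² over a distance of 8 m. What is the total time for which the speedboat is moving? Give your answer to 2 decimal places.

19.13 s

Phase 1 (accelerating): v₀ = 0 m/s, a = 1.2 m/s².
v = v₀ + at = 0 + (1.2)(10) = 12.0 m/s
Δx = v₀t + ½at² = 0·10 + 0.5·1.2·10² = 60.0 m

Phase 2 (decelerating): v₀ = 12.0 m/s, a = -2.2 m/s².
v = v₀ + at = 12.0 + (-2.2)(1.5) = 8.70 m/s
Δx = v₀t + ½at² = 12.0·1.5 + 0.5·-2.2·1.5² = 15.5 m

Phase 3 (constant speed): v₀ = 8.70 m/s, a = 0 m/s².
Constant speed: t = d/v = 57/8.70 = 6.55 s

Phase 4 (decelerating): v₀ = 8.70 m/s, a = -2.4 m/s².
v² = v₀² + 2aΔx = 8.70² + 2·-2.4·8 = 37.3 → v = 6.11 m/s
t = (v − v₀)/a = (6.11 − 8.70)/-2.4 = 1.08 s
Total time = 10.0 + 1.50 + 6.55 + 1.08 = 19.1 s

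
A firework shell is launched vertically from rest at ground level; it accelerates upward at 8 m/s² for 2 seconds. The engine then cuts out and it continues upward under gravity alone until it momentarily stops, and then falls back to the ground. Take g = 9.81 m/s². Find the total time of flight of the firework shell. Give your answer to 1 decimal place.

6.1 s

Phase 1 (powered ascent): v₀ = 0 m/s, a = 8 m/s².
v = v₀ + at = 0 + (8)(2) = 16.0 m/s
Δx = v₀t + ½at² = 0·2 + 0.5·8·2² = 16.0 m

Phase 2 (coasting upward): v₀ = 16.0 m/s, a = -9.81 m/s².
v = v₀ + at → t = (0 − 16.0) / -9.81 = 1.63 s
v² = v₀² + 2aΔx → Δx = (0² − 16.0²)/(2·-9.81) = 13.0 m

Phase 3 (free fall): v₀ = 0 m/s, a = -9.81 m/s².
Falls 29.0 m from rest: t = √(2·29.0/9.81) = 2.43 s; v = g·t = 23.9 m/s.
Total time = 2.00 + 1.63 + 2.43 = 6.06 s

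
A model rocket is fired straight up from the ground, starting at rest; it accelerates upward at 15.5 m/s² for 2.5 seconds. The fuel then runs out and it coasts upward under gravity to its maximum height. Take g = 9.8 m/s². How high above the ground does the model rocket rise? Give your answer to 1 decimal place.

Phase 1 (powered ascent): v₀ = 0 m/s, a = 15.5 m/s².
v = v₀ + at = 0 + (15.5)(2.5) = 38.8 m/s
Δx = v₀t + ½at² = 0·2.5 + 0.5·15.5·2.5² = 48.4 m

Phase 2 (coasting upward): v₀ = 38.8 m/s, a = -9.8 m/s².
v = v₀ + at → t = (0 − 38.8) / -9.8 = 3.95 s
v² = v₀² + 2aΔx → Δx = (0² − 38.8²)/(2·-9.8) = 76.6 m
Maximum height = 48.4 + 76.6 = 125 m

125.0 m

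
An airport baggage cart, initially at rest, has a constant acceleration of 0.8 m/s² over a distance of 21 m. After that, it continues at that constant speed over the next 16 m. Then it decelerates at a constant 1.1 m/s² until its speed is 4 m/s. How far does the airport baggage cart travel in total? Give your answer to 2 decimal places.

45.00 m

Phase 1 (accelerating): v₀ = 0 m/s, a = 0.8 m/s².
v² = v₀² + 2aΔx = 0² + 2·0.8·21 = 33.6 → v = 5.80 m/s
t = (v − v₀)/a = (5.80 − 0)/0.8 = 7.25 s

Phase 2 (constant speed): v₀ = 5.80 m/s, a = 0 m/s².
Constant speed: t = d/v = 16/5.80 = 2.76 s

Phase 3 (decelerating): v₀ = 5.80 m/s, a = -1.1 m/s².
v = v₀ + at → t = (4 − 5.80) / -1.1 = 1.63 s
v² = v₀² + 2aΔx → Δx = (4² − 5.80²)/(2·-1.1) = 8.00 m
Total distance = 21.0 + 16.0 + 8.00 = 45.0 m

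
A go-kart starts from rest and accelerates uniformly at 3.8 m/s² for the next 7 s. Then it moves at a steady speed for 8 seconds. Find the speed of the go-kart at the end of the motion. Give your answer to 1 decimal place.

Phase 1 (accelerating): v₀ = 0 m/s, a = 3.8 m/s².
v = v₀ + at = 0 + (3.8)(7) = 26.6 m/s
Δx = v₀t + ½at² = 0·7 + 0.5·3.8·7² = 93.1 m

Phase 2 (constant speed): v₀ = 26.6 m/s, a = 0 m/s².
v = v₀ + at = 26.6 + (0)(8) = 26.6 m/s
Δx = v₀t + ½at² = 26.6·8 + 0.5·0·8² = 213 m
Final speed = 26.6 m/s

26.6 m/s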